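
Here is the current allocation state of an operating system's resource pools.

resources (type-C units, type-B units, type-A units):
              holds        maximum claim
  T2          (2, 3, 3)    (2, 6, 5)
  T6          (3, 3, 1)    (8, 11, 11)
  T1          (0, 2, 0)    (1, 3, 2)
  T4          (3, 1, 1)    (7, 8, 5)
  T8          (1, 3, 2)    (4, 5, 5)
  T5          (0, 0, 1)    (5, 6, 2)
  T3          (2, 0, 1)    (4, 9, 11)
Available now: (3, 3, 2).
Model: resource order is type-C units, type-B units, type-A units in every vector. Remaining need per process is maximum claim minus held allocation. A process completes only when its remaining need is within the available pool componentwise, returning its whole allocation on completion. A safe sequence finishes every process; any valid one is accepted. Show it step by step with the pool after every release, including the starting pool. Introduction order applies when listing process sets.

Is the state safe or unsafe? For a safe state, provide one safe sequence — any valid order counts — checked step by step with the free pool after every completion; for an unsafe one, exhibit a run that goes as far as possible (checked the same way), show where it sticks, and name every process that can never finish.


The state is UNSAFE.
Key observation: once T2, T8, T5, T4, T1 finish, the pool peaks at (9, 12, 9) — and every remaining process still needs more type-A units than that.
A maximal execution: T2, T8, T5, T4, T1 — then nothing else fits. Verifying each step:
  pool = (3, 3, 2)
  T2 needs (0, 3, 2) <= (3, 3, 2) -> finishes; pool += (2, 3, 3) = (5, 6, 5)
  T8 needs (3, 2, 3) <= (5, 6, 5) -> finishes; pool += (1, 3, 2) = (6, 9, 7)
  T5 needs (5, 6, 1) <= (6, 9, 7) -> finishes; pool += (0, 0, 1) = (6, 9, 8)
  T4 needs (4, 7, 4) <= (6, 9, 8) -> finishes; pool += (3, 1, 1) = (9, 10, 9)
  T1 needs (1, 1, 2) <= (9, 10, 9) -> finishes; pool += (0, 2, 0) = (9, 12, 9)
  blocked: T6 wants (5, 8, 10), pool (9, 12, 9) — not enough type-A units
  blocked: T3 wants (2, 9, 10), pool (9, 12, 9) — not enough type-A units
Permanently blocked: T6 and T3.


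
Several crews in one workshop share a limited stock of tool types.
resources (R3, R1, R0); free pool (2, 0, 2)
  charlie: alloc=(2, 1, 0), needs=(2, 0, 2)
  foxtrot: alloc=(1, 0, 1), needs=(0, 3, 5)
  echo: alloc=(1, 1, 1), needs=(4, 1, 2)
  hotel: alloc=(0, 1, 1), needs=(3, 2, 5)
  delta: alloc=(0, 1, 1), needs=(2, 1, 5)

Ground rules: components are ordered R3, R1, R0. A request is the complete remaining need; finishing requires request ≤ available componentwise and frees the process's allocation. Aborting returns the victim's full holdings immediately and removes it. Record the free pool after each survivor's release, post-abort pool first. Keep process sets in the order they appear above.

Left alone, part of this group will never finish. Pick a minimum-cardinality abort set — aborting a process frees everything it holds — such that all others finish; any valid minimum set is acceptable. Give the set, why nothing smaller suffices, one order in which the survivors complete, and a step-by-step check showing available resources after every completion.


The answer: abort hotel and delta.
Key observation: foxtrot could never have finished before the abort; with (0, 2, 2) returned by hotel and delta, it fits at step 3.
Why nothing smaller works — every single abort fails: charlie alone leaves foxtrot blocked (short on R1 and R0); foxtrot alone leaves hotel blocked (short on R0); echo alone leaves foxtrot blocked (short on R1 and R0); hotel alone leaves foxtrot blocked (short on R0); delta alone leaves foxtrot blocked (short on R0).
One survivor order: charlie, echo, foxtrot. Check, step by step (post-abort pool first):
  pool = (2, 2, 4)
  charlie: need (2, 0, 2) fits (2, 2, 4); releases (2, 1, 0), pool now (4, 3, 4)
  echo: need (4, 1, 2) fits (4, 3, 4); releases (1, 1, 1), pool now (5, 4, 5)
  foxtrot: need (0, 3, 5) fits (5, 4, 5); releases (1, 0, 1), pool now (6, 4, 6)


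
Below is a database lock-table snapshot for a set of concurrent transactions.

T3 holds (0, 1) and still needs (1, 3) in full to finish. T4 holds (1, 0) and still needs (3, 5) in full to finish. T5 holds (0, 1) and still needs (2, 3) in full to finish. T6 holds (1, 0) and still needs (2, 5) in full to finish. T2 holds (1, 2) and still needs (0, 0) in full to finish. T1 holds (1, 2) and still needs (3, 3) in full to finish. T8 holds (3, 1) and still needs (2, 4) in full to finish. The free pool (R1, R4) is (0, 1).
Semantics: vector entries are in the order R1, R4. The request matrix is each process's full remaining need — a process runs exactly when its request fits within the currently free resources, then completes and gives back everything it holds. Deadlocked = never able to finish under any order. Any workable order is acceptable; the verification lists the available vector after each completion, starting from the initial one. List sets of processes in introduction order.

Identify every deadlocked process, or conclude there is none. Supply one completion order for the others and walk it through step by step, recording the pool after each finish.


The deadlocked set is T4, T5, T6, T1 and T8.
Key observation: even finishing T2, T3 leaves just (1, 4) free — too little R1 for any of the remaining processes.
A valid finishing order for the others: T2, T3. Step-by-step check:
  pool = (0, 1)
  T2 needs (0, 0) <= (0, 1) -> finishes; pool += (1, 2) = (1, 3)
  T3 needs (1, 3) <= (1, 3) -> finishes; pool += (0, 1) = (1, 4)
The blocked processes can never fit:
  T4 cannot run: need (3, 5) vs free (1, 4) (insufficient R1 and R4)
  T5 cannot run: need (2, 3) vs free (1, 4) (insufficient R1)
  T6 cannot run: need (2, 5) vs free (1, 4) (insufficient R1 and R4)
  T1 cannot run: need (3, 3) vs free (1, 4) (insufficient R1)
  T8 cannot run: need (2, 4) vs free (1, 4) (insufficient R1)


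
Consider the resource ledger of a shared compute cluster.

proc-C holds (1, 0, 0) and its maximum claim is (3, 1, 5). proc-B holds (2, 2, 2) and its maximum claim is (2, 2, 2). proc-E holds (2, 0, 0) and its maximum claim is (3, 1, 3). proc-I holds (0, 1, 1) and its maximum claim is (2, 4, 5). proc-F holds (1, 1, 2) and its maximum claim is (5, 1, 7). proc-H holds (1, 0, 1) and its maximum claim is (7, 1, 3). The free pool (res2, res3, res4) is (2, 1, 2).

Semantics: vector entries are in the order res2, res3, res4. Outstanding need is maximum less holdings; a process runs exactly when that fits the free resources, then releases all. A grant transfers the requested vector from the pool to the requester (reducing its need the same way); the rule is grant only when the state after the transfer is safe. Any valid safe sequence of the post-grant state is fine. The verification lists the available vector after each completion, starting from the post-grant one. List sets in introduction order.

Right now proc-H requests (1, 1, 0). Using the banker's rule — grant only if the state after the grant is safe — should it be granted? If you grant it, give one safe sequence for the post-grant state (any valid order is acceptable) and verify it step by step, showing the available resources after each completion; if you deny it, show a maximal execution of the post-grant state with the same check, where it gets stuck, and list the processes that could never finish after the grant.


GRANT. The post-grant state is safe; one safe sequence: proc-B, proc-E, proc-H, proc-I, proc-C, proc-F.
Key observation: (1, 0, 2) free after granting still covers proc-B first, and each release covers the next.
Verifying the post-grant state step by step:
  pool = (1, 0, 2)
  proc-B: need (0, 0, 0) fits (1, 0, 2); releases (2, 2, 2), pool now (3, 2, 4)
  proc-E: need (1, 1, 3) fits (3, 2, 4); releases (2, 0, 0), pool now (5, 2, 4)
  proc-H: need (5, 0, 2) fits (5, 2, 4); releases (2, 1, 1), pool now (7, 3, 5)
  proc-I: need (2, 3, 4) fits (7, 3, 5); releases (0, 1, 1), pool now (7, 4, 6)
  proc-C: need (2, 1, 5) fits (7, 4, 6); releases (1, 0, 0), pool now (8, 4, 6)
  proc-F: need (4, 0, 5) fits (8, 4, 6); releases (1, 1, 2), pool now (9, 5, 8)


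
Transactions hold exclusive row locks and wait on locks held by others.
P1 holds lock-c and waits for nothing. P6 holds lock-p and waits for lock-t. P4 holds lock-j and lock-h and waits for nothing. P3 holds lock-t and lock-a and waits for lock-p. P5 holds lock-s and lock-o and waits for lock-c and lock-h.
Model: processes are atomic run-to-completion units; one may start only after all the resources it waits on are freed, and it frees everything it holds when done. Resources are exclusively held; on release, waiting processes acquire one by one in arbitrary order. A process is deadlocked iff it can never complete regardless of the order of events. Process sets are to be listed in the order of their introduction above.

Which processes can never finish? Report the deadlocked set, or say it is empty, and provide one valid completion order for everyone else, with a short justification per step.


Deadlocked: P6 and P3.
Key observation: the cycle P6 -> P3 -> P6 can never break — each member waits on the next; no other process is dragged down with it.
A valid finishing order for the others: P1, P4, P5.
Walking it through:
  P1: no waits; runs immediately, freeing lock-c
  P4: no waits; runs immediately, freeing lock-j and lock-h
  P5: everything it awaited (lock-c and lock-h) is free; runs, freeing lock-s and lock-o


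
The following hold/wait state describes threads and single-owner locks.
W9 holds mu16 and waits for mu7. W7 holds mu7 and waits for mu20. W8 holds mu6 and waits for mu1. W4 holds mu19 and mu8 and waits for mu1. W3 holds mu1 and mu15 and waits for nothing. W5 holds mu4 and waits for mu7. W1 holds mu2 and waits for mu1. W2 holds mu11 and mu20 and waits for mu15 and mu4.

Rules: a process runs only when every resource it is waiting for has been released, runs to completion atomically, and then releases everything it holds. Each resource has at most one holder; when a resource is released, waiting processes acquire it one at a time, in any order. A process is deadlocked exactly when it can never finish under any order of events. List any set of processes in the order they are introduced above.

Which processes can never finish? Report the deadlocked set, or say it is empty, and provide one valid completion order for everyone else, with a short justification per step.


The deadlocked set is W9, W7, W5 and W2.
Key observation: the knot is the closed ring of waits W7 -> W2 -> W5 -> W7; W9 waits into the deadlock from upstream.
One completion order for the rest: W3, W8, W1, W4.
Verifying each step:
  W3: no waits; runs immediately, freeing mu1 and mu15
  W8 waits on mu1 — all released -> runs and releases mu6
  W1 waits on mu1 — all released -> runs and releases mu2
  W4 waits on mu1 — all released -> runs and releases mu19 and mu8


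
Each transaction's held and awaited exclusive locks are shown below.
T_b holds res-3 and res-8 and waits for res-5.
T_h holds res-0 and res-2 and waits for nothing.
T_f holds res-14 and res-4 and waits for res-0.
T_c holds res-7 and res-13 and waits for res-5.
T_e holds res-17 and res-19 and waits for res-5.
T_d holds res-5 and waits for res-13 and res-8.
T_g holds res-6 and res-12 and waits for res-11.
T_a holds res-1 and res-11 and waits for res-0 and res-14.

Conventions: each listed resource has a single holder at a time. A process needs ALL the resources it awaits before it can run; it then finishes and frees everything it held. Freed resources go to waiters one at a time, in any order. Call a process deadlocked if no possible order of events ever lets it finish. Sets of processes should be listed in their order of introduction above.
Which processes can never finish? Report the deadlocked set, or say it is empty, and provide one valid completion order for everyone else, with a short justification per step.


Deadlocked: T_b, T_c, T_e and T_d.
Key observation: the cycle T_b -> T_d -> T_b can never break — each member waits on the next; T_c is caught in further circular waits and T_e waits into the deadlock from upstream.
A valid finishing order for the others: T_h, T_f, T_a, T_g.
Walking it through:
  T_h: no waits; runs immediately, freeing res-0 and res-2
  run T_f (all its waits — res-0 — are resolved); releases res-14 and res-4
  run T_a (all its waits — res-0 and res-14 — are resolved); releases res-1 and res-11
  run T_g (all its waits — res-11 — are resolved); releases res-6 and res-12


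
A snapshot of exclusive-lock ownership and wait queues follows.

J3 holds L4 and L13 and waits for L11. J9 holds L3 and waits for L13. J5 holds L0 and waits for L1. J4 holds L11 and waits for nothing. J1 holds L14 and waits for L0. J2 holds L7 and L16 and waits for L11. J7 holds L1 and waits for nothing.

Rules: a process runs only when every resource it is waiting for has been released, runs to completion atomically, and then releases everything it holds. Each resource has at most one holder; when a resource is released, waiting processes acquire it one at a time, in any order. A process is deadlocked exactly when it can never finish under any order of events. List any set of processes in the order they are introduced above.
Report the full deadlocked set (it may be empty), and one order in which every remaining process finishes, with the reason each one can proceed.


Nothing here is deadlocked.
Key observation: there is no circular wait here — follow any chain and it reaches a process that is free to run now.
The rest can finish in the order J4, J3, J2, J7, J9, J5, J1.
Walking it through:
  J4: no waits; runs immediately, freeing L11
  run J3 (all its waits — L11 — are resolved); releases L4 and L13
  run J2 (all its waits — L11 — are resolved); releases L7 and L16
  J7: no waits; runs immediately, freeing L1
  run J9 (all its waits — L13 — are resolved); releases L3
  run J5 (all its waits — L1 — are resolved); releases L0
  run J1 (all its waits — L0 — are resolved); releases L14


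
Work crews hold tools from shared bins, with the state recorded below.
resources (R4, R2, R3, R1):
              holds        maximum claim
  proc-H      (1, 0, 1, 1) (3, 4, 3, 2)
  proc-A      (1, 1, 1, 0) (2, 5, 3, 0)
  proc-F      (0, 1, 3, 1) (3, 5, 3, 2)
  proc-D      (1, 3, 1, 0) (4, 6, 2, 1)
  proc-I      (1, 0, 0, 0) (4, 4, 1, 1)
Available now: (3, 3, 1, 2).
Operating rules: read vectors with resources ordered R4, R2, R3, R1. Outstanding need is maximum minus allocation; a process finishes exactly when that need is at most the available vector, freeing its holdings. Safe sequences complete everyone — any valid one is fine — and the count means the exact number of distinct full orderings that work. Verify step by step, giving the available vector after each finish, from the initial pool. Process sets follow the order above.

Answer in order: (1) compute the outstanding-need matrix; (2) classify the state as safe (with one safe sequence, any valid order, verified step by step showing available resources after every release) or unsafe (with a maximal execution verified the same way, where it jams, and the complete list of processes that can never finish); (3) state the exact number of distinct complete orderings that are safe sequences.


(1) Need matrix, components ordered R4, R2, R3, R1:
  proc-H: (2, 4, 2, 1)
  proc-A: (1, 4, 2, 0)
  proc-F: (3, 4, 0, 1)
  proc-D: (3, 3, 1, 1)
  proc-I: (3, 4, 1, 1)
(2) The state is SAFE; one workable sequence: proc-D, proc-F, proc-H, proc-A, proc-I.
Key observation: the order's first zero-slack moment is proc-D ((3, 3, 1, 1) needed, (3, 3, 1, 2) free — a requested resource with nothing to spare).
Verifying each step:
  pool = (3, 3, 1, 2)
  proc-D: need (3, 3, 1, 1) fits (3, 3, 1, 2); releases (1, 3, 1, 0), pool now (4, 6, 2, 2)
  proc-F: need (3, 4, 0, 1) fits (4, 6, 2, 2); releases (0, 1, 3, 1), pool now (4, 7, 5, 3)
  proc-H: need (2, 4, 2, 1) fits (4, 7, 5, 3); releases (1, 0, 1, 1), pool now (5, 7, 6, 4)
  proc-A: need (1, 4, 2, 0) fits (5, 7, 6, 4); releases (1, 1, 1, 0), pool now (6, 8, 7, 4)
  proc-I: need (3, 4, 1, 1) fits (6, 8, 7, 4); releases (1, 0, 0, 0), pool now (7, 8, 7, 4)
(3) Exactly 24 of the possible complete orderings are safe sequences.


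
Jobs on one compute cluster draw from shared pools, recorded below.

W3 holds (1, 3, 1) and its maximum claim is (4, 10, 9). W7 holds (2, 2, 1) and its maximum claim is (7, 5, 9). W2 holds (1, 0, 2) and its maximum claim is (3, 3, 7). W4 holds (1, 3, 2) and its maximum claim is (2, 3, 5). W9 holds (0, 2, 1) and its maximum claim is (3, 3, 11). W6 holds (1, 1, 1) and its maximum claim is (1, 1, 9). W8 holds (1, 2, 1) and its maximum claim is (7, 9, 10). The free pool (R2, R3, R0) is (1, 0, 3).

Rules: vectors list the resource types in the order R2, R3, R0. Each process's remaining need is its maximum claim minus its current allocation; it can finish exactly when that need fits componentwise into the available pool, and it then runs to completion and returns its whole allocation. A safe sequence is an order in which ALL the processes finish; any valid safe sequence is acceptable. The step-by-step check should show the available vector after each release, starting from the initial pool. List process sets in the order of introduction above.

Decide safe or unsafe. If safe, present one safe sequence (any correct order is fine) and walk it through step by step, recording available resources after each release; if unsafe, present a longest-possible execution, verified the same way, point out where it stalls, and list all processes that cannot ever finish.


UNSAFE.
Key observation: even finishing W4, W2 leaves just (3, 3, 7) free — too little R0 for any of the remaining processes.
A maximal execution: W4, W2 — then nothing else fits. Walking it through:
  pool = (1, 0, 3)
  run W4 (needs (1, 0, 3), free (1, 0, 3)); after release of (1, 3, 2) the pool is (2, 3, 5)
  run W2 (needs (2, 3, 5), free (2, 3, 5)); after release of (1, 0, 2) the pool is (3, 3, 7)
  W3 cannot run: need (3, 7, 8) vs free (3, 3, 7) (insufficient R3 and R0)
  W7 cannot run: need (5, 3, 8) vs free (3, 3, 7) (insufficient R2 and R0)
  W9 cannot run: need (3, 1, 10) vs free (3, 3, 7) (insufficient R0)
  W6 cannot run: need (0, 0, 8) vs free (3, 3, 7) (insufficient R0)
  W8 cannot run: need (6, 7, 9) vs free (3, 3, 7) (insufficient R2, R3 and R0)
Never able to finish: W3, W7, W9, W6 and W8.


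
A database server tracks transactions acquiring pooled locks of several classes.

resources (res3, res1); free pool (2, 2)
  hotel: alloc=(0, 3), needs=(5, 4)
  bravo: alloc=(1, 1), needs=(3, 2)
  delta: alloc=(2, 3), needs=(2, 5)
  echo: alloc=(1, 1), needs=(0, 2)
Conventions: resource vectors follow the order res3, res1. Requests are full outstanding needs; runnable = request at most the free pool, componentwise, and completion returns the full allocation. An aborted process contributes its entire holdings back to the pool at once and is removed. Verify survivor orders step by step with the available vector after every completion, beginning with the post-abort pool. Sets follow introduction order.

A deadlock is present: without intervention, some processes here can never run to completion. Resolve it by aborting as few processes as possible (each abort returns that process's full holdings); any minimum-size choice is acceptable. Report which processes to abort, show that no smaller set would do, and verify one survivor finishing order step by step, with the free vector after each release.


The answer: abort hotel.
Key observation: before aborting hotel, delta was permanently blocked — no order could ever run it; afterwards it completes at step 1.
No smaller set exists: with zero aborts the deadlock remains.
Survivors finish in the order: delta, bravo, echo. Verifying each step (pool after the aborts first):
  pool = (2, 5)
  run delta (needs (2, 5), free (2, 5)); after release of (2, 3) the pool is (4, 8)
  run bravo (needs (3, 2), free (4, 8)); after release of (1, 1) the pool is (5, 9)
  run echo (needs (0, 2), free (5, 9)); after release of (1, 1) the pool is (6, 10)


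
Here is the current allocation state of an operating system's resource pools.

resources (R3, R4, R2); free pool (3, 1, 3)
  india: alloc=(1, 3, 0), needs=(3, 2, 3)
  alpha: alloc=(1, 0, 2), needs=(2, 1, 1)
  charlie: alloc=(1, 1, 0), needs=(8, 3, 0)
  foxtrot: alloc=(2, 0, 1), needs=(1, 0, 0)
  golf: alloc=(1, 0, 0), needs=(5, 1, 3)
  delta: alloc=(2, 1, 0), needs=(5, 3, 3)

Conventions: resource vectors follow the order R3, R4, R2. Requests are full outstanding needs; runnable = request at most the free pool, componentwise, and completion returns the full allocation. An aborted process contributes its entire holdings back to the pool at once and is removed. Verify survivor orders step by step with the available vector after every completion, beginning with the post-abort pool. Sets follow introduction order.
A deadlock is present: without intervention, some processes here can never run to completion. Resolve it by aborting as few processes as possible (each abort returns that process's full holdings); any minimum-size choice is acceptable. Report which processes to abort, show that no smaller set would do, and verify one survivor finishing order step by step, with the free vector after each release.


Abort charlie.
Key observation: aborting charlie returns (1, 1, 0), and india — hopeless before — runs at step 1 with the returned capacity in the pool.
Minimality: the empty abort set fails — the state is deadlocked as it stands.
The survivors complete as india, foxtrot, delta, golf, alpha. Step-by-step check (starting from the post-abort pool):
  pool = (4, 2, 3)
  india: need (3, 2, 3) fits (4, 2, 3); releases (1, 3, 0), pool now (5, 5, 3)
  foxtrot: need (1, 0, 0) fits (5, 5, 3); releases (2, 0, 1), pool now (7, 5, 4)
  delta: need (5, 3, 3) fits (7, 5, 4); releases (2, 1, 0), pool now (9, 6, 4)
  golf: need (5, 1, 3) fits (9, 6, 4); releases (1, 0, 0), pool now (10, 6, 4)
  alpha: need (2, 1, 1) fits (10, 6, 4); releases (1, 0, 2), pool now (11, 6, 6)


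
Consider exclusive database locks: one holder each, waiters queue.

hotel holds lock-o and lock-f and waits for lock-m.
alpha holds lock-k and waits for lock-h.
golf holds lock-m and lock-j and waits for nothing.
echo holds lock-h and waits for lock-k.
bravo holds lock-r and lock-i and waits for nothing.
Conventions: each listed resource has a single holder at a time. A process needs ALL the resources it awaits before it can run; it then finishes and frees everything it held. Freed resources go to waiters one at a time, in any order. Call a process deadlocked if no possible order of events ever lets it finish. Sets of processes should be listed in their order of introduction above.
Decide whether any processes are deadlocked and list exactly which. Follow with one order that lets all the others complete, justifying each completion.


Deadlocked set: alpha and echo.
Key observation: along alpha -> echo -> alpha, each member waits on what the next one holds — a deadlock; no other process is dragged down with it.
One completion order for the rest: bravo, golf, hotel.
Step-by-step check:
  run bravo (it waits on nothing); releases lock-r and lock-i
  run golf (it waits on nothing); releases lock-m and lock-j
  hotel: everything it awaited (lock-m) is free; runs, freeing lock-o and lock-f


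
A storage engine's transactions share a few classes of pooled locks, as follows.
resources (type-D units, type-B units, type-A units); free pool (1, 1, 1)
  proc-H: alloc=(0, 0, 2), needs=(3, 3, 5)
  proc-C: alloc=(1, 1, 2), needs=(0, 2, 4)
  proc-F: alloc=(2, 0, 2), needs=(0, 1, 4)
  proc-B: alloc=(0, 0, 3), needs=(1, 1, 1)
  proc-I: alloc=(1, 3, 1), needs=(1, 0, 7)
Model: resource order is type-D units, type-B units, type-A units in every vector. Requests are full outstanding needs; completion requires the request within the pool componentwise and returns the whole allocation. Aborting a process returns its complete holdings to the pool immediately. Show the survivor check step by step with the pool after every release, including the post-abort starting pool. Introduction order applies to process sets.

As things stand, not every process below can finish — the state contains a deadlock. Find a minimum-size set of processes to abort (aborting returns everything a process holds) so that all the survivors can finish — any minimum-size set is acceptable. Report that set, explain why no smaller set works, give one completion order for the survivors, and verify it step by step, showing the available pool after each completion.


Abort proc-I.
Key observation: proc-C could never have finished before the abort; with (1, 3, 1) returned by proc-I, it fits at step 2.
Minimality: the empty abort set fails — the state is deadlocked as it stands.
Survivors finish in the order: proc-B, proc-C, proc-F, proc-H. Walking it through (pool after the aborts first):
  pool = (2, 4, 2)
  run proc-B (needs (1, 1, 1), free (2, 4, 2)); after release of (0, 0, 3) the pool is (2, 4, 5)
  run proc-C (needs (0, 2, 4), free (2, 4, 5)); after release of (1, 1, 2) the pool is (3, 5, 7)
  run proc-F (needs (0, 1, 4), free (3, 5, 7)); after release of (2, 0, 2) the pool is (5, 5, 9)
  run proc-H (needs (3, 3, 5), free (5, 5, 9)); after release of (0, 0, 2) the pool is (5, 5, 11)


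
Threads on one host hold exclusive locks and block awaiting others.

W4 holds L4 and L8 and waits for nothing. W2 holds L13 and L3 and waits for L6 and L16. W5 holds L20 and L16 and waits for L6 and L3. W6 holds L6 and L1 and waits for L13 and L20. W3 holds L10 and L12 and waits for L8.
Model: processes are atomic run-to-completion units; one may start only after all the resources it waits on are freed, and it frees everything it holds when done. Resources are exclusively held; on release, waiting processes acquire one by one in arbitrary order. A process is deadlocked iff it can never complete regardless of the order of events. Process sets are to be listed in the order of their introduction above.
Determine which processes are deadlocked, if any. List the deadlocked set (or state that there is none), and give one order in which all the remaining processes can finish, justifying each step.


The deadlocked set is W2, W5 and W6.
Key observation: nobody on the ring W2 -> W5 -> W2 can start until another member finishes, which never happens; W6 is caught in further circular waits.
A valid finishing order for the others: W4, W3.
Check, step by step:
  run W4 (it waits on nothing); releases L4 and L8
  W3 waits on L8 — all released -> runs and releases L10 and L12


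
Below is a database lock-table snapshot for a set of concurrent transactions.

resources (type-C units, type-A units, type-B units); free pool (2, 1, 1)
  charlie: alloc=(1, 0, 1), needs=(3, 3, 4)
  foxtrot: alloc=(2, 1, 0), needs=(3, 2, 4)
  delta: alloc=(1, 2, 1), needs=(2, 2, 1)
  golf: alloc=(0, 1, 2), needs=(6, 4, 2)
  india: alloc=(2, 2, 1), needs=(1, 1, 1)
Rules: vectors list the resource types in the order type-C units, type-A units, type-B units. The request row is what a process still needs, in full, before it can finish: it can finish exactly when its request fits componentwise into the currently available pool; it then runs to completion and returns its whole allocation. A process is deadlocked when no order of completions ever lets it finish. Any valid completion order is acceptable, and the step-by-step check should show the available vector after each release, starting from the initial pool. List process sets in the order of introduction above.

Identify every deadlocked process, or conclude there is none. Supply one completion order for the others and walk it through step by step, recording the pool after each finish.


The deadlocked set is charlie, foxtrot and golf.
Key observation: after india, delta the pool peaks at (5, 5, 3), and each blocked process is short somewhere: charlie on type-B units; foxtrot on type-B units; golf on type-C units.
A valid finishing order for the others: india, delta. Check, step by step:
  pool = (2, 1, 1)
  india needs (1, 1, 1) <= (2, 1, 1) -> finishes; pool += (2, 2, 1) = (4, 3, 2)
  delta needs (2, 2, 1) <= (4, 3, 2) -> finishes; pool += (1, 2, 1) = (5, 5, 3)
The stuck group stays short no matter what:
  charlie cannot run: need (3, 3, 4) vs free (5, 5, 3) (insufficient type-B units)
  foxtrot cannot run: need (3, 2, 4) vs free (5, 5, 3) (insufficient type-B units)
  golf cannot run: need (6, 4, 2) vs free (5, 5, 3) (insufficient type-C units)


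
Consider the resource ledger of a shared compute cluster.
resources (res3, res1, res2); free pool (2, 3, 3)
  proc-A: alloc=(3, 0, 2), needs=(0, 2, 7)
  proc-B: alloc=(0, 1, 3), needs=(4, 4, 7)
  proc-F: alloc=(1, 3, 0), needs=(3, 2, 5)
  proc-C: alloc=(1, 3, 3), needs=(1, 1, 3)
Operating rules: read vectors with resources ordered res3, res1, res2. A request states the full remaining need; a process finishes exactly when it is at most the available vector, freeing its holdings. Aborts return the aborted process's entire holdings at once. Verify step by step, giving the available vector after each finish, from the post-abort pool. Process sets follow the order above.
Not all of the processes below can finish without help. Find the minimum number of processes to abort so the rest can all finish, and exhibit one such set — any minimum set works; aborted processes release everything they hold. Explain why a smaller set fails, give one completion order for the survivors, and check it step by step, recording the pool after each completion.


The answer: abort proc-A.
Key observation: the deadlocked proc-B becomes finishable only because proc-A released (3, 0, 2); it completes at step 3 below.
No smaller set exists: with zero aborts the deadlock remains.
The survivors complete as proc-C, proc-F, proc-B. Check, step by step (starting from the post-abort pool):
  pool = (5, 3, 5)
  proc-C: need (1, 1, 3) fits (5, 3, 5); releases (1, 3, 3), pool now (6, 6, 8)
  proc-F: need (3, 2, 5) fits (6, 6, 8); releases (1, 3, 0), pool now (7, 9, 8)
  proc-B: need (4, 4, 7) fits (7, 9, 8); releases (0, 1, 3), pool now (7, 10, 11)


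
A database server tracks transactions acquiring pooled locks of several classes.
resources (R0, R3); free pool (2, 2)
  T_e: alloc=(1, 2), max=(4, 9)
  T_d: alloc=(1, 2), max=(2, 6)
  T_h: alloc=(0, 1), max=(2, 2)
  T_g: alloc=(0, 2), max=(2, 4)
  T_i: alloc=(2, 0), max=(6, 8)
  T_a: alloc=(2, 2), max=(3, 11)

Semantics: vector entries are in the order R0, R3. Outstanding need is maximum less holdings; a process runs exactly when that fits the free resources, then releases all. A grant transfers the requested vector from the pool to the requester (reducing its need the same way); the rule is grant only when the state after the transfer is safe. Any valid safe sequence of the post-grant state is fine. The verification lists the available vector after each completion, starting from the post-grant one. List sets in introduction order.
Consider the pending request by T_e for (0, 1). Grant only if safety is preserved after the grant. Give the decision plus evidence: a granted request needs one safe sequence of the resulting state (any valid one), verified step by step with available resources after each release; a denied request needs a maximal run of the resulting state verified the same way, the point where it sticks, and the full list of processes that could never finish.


GRANT — the state after the grant stays safe, e.g. via T_h, T_g, T_d, T_e, T_a, T_i.
Key observation: (2, 1) free after granting still covers T_h first, and each release covers the next.
Step-by-step check of the post-grant state:
  pool = (2, 1)
  T_h: need (2, 1) fits (2, 1); releases (0, 1), pool now (2, 2)
  T_g: need (2, 2) fits (2, 2); releases (0, 2), pool now (2, 4)
  T_d: need (1, 4) fits (2, 4); releases (1, 2), pool now (3, 6)
  T_e: need (3, 6) fits (3, 6); releases (1, 3), pool now (4, 9)
  T_a: need (1, 9) fits (4, 9); releases (2, 2), pool now (6, 11)
  T_i: need (4, 8) fits (6, 11); releases (2, 0), pool now (8, 11)


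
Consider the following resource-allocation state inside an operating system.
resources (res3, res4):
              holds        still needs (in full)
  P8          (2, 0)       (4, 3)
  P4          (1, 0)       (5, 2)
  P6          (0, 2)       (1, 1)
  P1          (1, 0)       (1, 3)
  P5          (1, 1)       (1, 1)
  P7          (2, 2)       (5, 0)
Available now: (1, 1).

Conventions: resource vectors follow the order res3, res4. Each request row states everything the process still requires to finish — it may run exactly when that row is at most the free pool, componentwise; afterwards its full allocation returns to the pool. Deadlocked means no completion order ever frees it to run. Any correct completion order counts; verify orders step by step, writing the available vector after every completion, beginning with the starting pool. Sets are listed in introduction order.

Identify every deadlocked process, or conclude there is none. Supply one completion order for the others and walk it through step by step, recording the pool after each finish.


The deadlocked set is P8, P4 and P7.
Key observation: P6, P5, P1 can finish, but then (3, 4) is all there is, and the blocked group's res3 demands exceed it.
The rest can finish in the order P6, P5, P1. Step-by-step check:
  pool = (1, 1)
  P6 needs (1, 1) <= (1, 1) -> finishes; pool += (0, 2) = (1, 3)
  P5 needs (1, 1) <= (1, 3) -> finishes; pool += (1, 1) = (2, 4)
  P1 needs (1, 3) <= (2, 4) -> finishes; pool += (1, 0) = (3, 4)
The stuck group stays short no matter what:
  P8 still needs (4, 3) but only (3, 4) is free — short on res3
  P4 still needs (5, 2) but only (3, 4) is free — short on res3
  P7 still needs (5, 0) but only (3, 4) is free — short on res3


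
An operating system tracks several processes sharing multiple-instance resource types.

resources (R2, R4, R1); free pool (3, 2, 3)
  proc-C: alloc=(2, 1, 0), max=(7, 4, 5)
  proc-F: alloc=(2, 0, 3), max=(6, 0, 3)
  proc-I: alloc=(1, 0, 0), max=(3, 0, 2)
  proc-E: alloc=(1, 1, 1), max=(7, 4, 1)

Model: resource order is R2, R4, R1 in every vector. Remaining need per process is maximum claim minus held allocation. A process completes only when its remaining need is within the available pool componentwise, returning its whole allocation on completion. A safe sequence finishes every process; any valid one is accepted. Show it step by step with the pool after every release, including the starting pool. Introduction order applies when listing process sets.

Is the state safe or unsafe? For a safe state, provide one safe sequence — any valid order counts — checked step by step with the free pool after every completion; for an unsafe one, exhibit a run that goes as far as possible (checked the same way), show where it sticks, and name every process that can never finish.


UNSAFE.
Key observation: even finishing proc-I, proc-F leaves just (6, 2, 6) free — too little R4 for any of the remaining processes.
The run proc-I, proc-F cannot be extended any further. Walking it through:
  pool = (3, 2, 3)
  proc-I needs (2, 0, 2) <= (3, 2, 3) -> finishes; pool += (1, 0, 0) = (4, 2, 3)
  proc-F needs (4, 0, 0) <= (4, 2, 3) -> finishes; pool += (2, 0, 3) = (6, 2, 6)
  proc-C cannot run: need (5, 3, 5) vs free (6, 2, 6) (insufficient R4)
  proc-E cannot run: need (6, 3, 0) vs free (6, 2, 6) (insufficient R4)
Processes that can never finish: proc-C and proc-E.


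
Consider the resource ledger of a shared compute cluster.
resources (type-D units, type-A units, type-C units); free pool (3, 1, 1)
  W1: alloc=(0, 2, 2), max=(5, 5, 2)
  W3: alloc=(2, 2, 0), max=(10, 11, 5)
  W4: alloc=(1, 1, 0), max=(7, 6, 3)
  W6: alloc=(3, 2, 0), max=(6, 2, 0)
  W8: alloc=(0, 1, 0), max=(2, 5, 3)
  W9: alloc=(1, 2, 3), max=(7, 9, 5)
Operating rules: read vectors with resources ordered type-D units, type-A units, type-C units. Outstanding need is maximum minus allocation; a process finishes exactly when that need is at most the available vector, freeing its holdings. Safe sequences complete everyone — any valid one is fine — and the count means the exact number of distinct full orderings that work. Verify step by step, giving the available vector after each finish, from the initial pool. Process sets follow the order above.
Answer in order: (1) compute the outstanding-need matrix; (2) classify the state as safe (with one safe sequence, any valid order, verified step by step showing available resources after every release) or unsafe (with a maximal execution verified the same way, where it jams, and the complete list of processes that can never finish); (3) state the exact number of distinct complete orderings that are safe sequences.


(1) Remaining need (order type-D units, type-A units, type-C units):
  W1: (5, 3, 0)
  W3: (8, 9, 5)
  W4: (6, 5, 3)
  W6: (3, 0, 0)
  W8: (2, 4, 3)
  W9: (6, 7, 2)
(2) SAFE. One safe sequence: W6, W1, W4, W8, W9, W3.
Key observation: reading the order forward, W6 is the first process whose need (3, 0, 0) meets the free pool (3, 1, 1) exactly on a resource it requests.
Check, step by step:
  pool = (3, 1, 1)
  W6 needs (3, 0, 0) <= (3, 1, 1) -> finishes; pool += (3, 2, 0) = (6, 3, 1)
  W1 needs (5, 3, 0) <= (6, 3, 1) -> finishes; pool += (0, 2, 2) = (6, 5, 3)
  W4 needs (6, 5, 3) <= (6, 5, 3) -> finishes; pool += (1, 1, 0) = (7, 6, 3)
  W8 needs (2, 4, 3) <= (7, 6, 3) -> finishes; pool += (0, 1, 0) = (7, 7, 3)
  W9 needs (6, 7, 2) <= (7, 7, 3) -> finishes; pool += (1, 2, 3) = (8, 9, 6)
  W3 needs (8, 9, 5) <= (8, 9, 6) -> finishes; pool += (2, 2, 0) = (10, 11, 6)
(3) Exactly 2 of the possible complete orderings are safe sequences.


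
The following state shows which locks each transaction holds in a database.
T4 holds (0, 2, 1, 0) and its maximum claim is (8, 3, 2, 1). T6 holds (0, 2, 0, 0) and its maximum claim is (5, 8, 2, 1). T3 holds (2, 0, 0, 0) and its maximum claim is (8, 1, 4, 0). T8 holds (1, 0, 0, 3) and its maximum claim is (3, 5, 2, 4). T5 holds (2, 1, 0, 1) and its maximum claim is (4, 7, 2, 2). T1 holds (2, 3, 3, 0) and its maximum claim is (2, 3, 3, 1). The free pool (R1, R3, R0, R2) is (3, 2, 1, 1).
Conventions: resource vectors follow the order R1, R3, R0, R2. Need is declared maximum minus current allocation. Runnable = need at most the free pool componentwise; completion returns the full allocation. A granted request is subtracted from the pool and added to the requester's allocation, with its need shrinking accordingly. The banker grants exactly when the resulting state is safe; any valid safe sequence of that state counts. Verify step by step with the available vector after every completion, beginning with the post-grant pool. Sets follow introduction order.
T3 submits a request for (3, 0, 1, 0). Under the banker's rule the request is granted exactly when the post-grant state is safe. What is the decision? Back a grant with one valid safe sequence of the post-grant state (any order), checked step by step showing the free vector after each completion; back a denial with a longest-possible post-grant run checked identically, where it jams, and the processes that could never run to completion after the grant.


GRANT: granting preserves safety; a valid post-grant sequence is T1, T8, T3, T4, T6, T5.
Key observation: post-grant, (0, 2, 0, 1) remains, and an order beginning with T1 completes everyone.
Check on the post-grant state, step by step:
  pool = (0, 2, 0, 1)
  T1 needs (0, 0, 0, 1) <= (0, 2, 0, 1) -> finishes; pool += (2, 3, 3, 0) = (2, 5, 3, 1)
  T8 needs (2, 5, 2, 1) <= (2, 5, 3, 1) -> finishes; pool += (1, 0, 0, 3) = (3, 5, 3, 4)
  T3 needs (3, 1, 3, 0) <= (3, 5, 3, 4) -> finishes; pool += (5, 0, 1, 0) = (8, 5, 4, 4)
  T4 needs (8, 1, 1, 1) <= (8, 5, 4, 4) -> finishes; pool += (0, 2, 1, 0) = (8, 7, 5, 4)
  T6 needs (5, 6, 2, 1) <= (8, 7, 5, 4) -> finishes; pool += (0, 2, 0, 0) = (8, 9, 5, 4)
  T5 needs (2, 6, 2, 1) <= (8, 9, 5, 4) -> finishes; pool += (2, 1, 0, 1) = (10, 10, 5, 5)


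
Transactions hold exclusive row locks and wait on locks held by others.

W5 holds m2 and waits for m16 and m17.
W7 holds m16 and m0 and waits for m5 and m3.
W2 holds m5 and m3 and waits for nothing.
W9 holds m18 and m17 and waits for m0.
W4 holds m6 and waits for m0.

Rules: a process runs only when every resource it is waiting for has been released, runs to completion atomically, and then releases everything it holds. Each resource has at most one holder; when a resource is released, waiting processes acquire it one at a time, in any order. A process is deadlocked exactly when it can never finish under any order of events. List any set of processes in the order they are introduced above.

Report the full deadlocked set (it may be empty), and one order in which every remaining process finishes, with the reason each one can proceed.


The deadlocked set is empty.
Key observation: the wait relation is loop-free; peeling off processes with no waits unwinds the whole state.
The rest can finish in the order W2, W7, W9, W4, W5.
Walking it through:
  W2: no waits; runs immediately, freeing m5 and m3
  W7: everything it awaited (m5 and m3) is free; runs, freeing m16 and m0
  W9: everything it awaited (m0) is free; runs, freeing m18 and m17
  W4: everything it awaited (m0) is free; runs, freeing m6
  W5: everything it awaited (m16 and m17) is free; runs, freeing m2
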